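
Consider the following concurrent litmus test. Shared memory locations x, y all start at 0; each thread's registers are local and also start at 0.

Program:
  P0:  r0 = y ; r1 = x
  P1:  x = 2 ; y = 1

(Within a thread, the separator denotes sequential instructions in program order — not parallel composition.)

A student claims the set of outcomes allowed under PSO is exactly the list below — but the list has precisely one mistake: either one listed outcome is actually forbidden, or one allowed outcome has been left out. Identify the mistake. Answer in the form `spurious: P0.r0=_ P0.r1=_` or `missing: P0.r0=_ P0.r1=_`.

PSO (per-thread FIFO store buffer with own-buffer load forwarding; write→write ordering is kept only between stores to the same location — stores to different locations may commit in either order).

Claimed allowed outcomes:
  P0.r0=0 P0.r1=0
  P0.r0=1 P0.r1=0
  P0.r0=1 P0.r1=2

missing: P0.r0=0 P0.r1=2

outcome vector order: (P0.r0,P0.r1)
[PSO] allowed = {(0,0) (0,2) (1,0) (1,2)}
PSO∖claimed = {(0,2)}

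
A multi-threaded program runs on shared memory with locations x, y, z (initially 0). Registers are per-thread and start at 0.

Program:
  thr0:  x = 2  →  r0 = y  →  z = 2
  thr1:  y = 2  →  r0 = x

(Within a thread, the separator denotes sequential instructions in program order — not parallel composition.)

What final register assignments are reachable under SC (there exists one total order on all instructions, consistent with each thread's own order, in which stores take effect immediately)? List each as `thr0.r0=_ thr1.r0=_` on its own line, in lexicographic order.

outcome vector order: (thr0.r0,thr1.r0)
|SC outcomes| = 3

thr0.r0=0 thr1.r0=2
thr0.r0=2 thr1.r0=0
thr0.r0=2 thr1.r0=2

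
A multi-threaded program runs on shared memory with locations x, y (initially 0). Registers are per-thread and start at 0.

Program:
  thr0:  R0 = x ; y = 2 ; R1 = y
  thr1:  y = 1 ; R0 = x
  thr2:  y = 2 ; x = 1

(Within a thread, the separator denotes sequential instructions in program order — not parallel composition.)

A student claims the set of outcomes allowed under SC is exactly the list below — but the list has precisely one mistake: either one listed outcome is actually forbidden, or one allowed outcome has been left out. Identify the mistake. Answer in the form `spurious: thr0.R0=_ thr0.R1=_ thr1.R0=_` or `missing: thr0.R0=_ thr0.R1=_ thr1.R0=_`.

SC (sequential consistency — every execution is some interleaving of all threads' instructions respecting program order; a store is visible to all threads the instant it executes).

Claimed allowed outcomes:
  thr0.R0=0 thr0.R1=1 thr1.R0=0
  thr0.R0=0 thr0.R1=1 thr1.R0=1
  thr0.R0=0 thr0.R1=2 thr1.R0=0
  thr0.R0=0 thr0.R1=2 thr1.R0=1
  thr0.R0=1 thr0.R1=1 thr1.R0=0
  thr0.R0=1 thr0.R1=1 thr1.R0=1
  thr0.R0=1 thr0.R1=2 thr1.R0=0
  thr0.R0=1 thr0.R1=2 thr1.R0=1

outcome vector order: (thr0.R0,thr0.R1,thr1.R0)
under SC → (0,1,0) (0,1,1) (0,2,0) (0,2,1) (1,1,1) (1,2,0) (1,2,1)
claimed∖SC = {(1,1,0)}

spurious: thr0.R0=1 thr0.R1=1 thr1.R0=0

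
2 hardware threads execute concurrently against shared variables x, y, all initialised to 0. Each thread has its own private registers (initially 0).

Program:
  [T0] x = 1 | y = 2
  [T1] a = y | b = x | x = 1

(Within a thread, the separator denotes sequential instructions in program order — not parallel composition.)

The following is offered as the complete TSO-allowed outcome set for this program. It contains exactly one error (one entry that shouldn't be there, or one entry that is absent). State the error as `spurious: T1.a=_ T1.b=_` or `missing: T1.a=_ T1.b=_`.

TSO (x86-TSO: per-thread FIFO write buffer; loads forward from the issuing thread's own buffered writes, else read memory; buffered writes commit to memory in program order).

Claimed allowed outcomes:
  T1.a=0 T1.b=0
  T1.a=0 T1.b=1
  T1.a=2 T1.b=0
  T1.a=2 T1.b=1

outcome vector order: (T1.a,T1.b)
TSO: 3 outcomes — {<0 0>, <0 1>, <2 1>}
claimed∖TSO = {<2 0>}

spurious: T1.a=2 T1.b=0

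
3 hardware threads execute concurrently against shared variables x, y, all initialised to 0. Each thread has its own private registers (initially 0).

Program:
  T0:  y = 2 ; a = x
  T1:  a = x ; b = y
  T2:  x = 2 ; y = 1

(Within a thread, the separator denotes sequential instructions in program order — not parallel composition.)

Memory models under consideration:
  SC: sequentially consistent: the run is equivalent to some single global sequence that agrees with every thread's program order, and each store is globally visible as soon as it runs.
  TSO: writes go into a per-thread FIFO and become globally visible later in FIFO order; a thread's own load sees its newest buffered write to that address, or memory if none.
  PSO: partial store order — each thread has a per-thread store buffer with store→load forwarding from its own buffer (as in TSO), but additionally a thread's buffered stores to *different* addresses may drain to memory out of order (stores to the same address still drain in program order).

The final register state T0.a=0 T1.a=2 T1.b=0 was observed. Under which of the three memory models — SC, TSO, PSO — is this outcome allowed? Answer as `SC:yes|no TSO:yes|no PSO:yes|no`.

SC:no TSO:yes PSO:yes

outcome vector order: (T0.a,T1.a,T1.b)
SC: 11 outcomes — {0/0/0; 0/0/1; 0/0/2; 0/2/1; 0/2/2; 2/0/0; 2/0/1; 2/0/2; 2/2/0; 2/2/1; 2/2/2}
TSO: 12 outcomes — {0/0/0; 0/0/1; 0/0/2; 0/2/0; 0/2/1; 0/2/2; 2/0/0; 2/0/1; 2/0/2; 2/2/0; 2/2/1; 2/2/2}
PSO: 12 outcomes — {0/0/0; 0/0/1; 0/0/2; 0/2/0; 0/2/1; 0/2/2; 2/0/0; 2/0/1; 2/0/2; 2/2/0; 2/2/1; 2/2/2}
target 0/2/0 ∈ {TSO,PSO}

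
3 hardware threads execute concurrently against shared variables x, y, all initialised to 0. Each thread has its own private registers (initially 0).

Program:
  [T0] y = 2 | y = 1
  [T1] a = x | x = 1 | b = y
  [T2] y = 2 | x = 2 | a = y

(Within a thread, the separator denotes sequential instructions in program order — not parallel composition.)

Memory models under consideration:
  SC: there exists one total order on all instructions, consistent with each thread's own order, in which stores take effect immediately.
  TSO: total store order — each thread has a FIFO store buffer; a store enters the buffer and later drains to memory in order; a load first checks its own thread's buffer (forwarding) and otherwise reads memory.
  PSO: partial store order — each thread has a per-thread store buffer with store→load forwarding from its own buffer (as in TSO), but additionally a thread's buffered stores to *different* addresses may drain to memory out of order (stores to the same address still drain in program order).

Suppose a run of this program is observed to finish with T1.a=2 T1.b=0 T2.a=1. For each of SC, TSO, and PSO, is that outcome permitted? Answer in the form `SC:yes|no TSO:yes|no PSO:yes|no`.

SC:no TSO:no PSO:yes

outcome vector order: (T1.a,T1.b,T2.a)
SC (10): (0,0,1), (0,0,2), (0,1,1), (0,1,2), (0,2,1), (0,2,2), (2,1,1), (2,1,2), (2,2,1), (2,2,2)
TSO (10): (0,0,1), (0,0,2), (0,1,1), (0,1,2), (0,2,1), (0,2,2), (2,1,1), (2,1,2), (2,2,1), (2,2,2)
PSO (12): (0,0,1), (0,0,2), (0,1,1), (0,1,2), (0,2,1), (0,2,2), (2,0,1), (2,0,2), (2,1,1), (2,1,2), (2,2,1), (2,2,2)
target (2,0,1) ∈ {PSO}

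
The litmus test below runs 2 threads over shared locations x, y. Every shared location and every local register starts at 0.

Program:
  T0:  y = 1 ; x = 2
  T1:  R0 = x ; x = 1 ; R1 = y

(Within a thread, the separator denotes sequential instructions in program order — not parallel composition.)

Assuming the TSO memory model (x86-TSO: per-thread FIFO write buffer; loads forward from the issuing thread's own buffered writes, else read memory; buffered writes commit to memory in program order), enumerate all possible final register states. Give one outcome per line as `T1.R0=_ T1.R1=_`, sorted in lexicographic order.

T1.R0=0 T1.R1=0
T1.R0=0 T1.R1=1
T1.R0=2 T1.R1=1

outcome vector order: (T1.R0,T1.R1)
|TSO outcomes| = 3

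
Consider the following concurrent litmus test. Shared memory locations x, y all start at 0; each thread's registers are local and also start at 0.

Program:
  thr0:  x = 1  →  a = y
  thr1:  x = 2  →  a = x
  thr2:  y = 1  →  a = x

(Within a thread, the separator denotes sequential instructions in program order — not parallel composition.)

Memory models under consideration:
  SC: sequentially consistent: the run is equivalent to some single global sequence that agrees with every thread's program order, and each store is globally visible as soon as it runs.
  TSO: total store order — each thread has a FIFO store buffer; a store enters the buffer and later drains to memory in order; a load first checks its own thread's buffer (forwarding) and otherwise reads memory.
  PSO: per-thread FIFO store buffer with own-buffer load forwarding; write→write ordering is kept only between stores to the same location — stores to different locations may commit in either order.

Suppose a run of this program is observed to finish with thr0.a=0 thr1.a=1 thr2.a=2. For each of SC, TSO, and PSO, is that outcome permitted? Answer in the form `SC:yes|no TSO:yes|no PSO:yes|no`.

SC:no TSO:yes PSO:yes

outcome vector order: (thr0.a,thr1.a,thr2.a)
SC (9): <0 1 1> <0 2 1> <0 2 2> <1 1 0> <1 1 1> <1 1 2> <1 2 0> <1 2 1> <1 2 2>
TSO (12): <0 1 0> <0 1 1> <0 1 2> <0 2 0> <0 2 1> <0 2 2> <1 1 0> <1 1 1> <1 1 2> <1 2 0> <1 2 1> <1 2 2>
PSO (12): <0 1 0> <0 1 1> <0 1 2> <0 2 0> <0 2 1> <0 2 2> <1 1 0> <1 1 1> <1 1 2> <1 2 0> <1 2 1> <1 2 2>
target <0 1 2> ∈ {TSO,PSO}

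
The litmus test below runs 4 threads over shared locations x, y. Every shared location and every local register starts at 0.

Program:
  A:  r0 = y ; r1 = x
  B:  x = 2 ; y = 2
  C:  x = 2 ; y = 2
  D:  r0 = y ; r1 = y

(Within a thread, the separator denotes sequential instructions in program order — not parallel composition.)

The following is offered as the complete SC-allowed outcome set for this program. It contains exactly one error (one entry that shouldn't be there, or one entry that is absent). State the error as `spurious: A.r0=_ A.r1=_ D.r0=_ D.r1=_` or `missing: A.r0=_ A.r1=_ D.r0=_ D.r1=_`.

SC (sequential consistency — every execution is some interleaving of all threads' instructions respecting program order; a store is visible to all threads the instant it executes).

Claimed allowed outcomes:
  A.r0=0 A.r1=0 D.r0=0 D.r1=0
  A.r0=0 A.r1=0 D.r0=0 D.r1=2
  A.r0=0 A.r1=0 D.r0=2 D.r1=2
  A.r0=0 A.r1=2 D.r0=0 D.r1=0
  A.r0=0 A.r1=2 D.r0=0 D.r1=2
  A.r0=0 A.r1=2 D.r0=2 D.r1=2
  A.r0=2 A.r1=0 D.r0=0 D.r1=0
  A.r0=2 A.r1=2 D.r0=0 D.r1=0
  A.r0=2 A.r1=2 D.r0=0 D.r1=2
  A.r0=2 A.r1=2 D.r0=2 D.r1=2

outcome vector order: (A.r0,A.r1,D.r0,D.r1)
under SC → 0000, 0002, 0022, 0200, 0202, 0222, 2200, 2202, 2222
claimed∖SC = {2000}

spurious: A.r0=2 A.r1=0 D.r0=0 D.r1=0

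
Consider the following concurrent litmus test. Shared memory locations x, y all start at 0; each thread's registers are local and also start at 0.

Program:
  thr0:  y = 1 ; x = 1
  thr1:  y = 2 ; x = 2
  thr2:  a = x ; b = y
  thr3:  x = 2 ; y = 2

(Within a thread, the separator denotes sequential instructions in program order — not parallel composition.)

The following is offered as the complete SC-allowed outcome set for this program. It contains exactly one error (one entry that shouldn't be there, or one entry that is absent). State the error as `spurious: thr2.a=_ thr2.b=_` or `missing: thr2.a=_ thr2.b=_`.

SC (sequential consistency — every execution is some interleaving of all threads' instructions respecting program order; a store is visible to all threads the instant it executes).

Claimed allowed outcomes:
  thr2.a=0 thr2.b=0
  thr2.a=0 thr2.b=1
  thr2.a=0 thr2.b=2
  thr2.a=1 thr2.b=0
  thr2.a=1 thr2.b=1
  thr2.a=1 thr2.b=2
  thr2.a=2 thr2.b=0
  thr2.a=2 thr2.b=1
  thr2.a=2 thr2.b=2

outcome vector order: (thr2.a,thr2.b)
under SC → <0 0>, <0 1>, <0 2>, <1 1>, <1 2>, <2 0>, <2 1>, <2 2>
claimed∖SC = {<1 0>}

spurious: thr2.a=1 thr2.b=0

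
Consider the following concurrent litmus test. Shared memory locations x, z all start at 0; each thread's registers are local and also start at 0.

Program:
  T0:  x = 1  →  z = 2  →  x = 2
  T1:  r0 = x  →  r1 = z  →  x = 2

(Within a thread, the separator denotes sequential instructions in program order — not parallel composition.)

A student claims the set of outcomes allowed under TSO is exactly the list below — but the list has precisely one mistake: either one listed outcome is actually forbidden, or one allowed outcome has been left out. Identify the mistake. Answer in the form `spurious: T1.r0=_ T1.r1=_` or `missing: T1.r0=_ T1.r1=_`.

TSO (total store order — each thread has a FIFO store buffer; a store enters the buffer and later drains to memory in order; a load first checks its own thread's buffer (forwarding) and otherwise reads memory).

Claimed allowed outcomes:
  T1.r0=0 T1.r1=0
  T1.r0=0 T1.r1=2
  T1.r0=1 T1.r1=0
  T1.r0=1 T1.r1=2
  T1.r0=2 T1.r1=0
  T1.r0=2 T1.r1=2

spurious: T1.r0=2 T1.r1=0

outcome vector order: (T1.r0,T1.r1)
TSO: 5 outcomes — {<0 0>; <0 2>; <1 0>; <1 2>; <2 2>}
claimed∖TSO = {<2 0>}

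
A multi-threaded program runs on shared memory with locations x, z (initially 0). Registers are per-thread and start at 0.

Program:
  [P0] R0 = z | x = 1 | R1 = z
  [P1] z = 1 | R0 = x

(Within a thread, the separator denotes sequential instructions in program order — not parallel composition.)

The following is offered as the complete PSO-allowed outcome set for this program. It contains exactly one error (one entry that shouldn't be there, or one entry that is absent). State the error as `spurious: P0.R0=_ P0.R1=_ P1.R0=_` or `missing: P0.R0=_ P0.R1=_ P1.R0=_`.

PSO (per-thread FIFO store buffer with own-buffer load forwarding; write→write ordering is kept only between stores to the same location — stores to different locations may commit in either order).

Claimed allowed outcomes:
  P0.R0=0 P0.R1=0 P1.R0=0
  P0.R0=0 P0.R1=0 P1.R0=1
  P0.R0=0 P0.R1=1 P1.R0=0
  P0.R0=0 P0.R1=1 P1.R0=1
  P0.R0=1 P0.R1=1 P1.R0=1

missing: P0.R0=1 P0.R1=1 P1.R0=0

outcome vector order: (P0.R0,P0.R1,P1.R0)
PSO: 6 outcomes — {000, 001, 010, 011, 110, 111}
PSO∖claimed = {110}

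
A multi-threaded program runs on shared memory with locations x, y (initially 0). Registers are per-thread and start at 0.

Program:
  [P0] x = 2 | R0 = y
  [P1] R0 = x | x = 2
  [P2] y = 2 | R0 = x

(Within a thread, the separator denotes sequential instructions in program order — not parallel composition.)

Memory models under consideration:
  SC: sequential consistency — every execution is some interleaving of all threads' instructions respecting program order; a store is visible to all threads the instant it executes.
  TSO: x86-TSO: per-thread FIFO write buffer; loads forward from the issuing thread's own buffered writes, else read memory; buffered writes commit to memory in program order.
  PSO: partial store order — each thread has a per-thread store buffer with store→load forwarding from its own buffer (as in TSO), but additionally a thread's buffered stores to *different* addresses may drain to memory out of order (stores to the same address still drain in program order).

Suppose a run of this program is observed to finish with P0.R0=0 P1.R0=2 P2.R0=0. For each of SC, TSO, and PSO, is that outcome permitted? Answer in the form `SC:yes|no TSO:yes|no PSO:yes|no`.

SC:no TSO:yes PSO:yes

outcome vector order: (P0.R0,P1.R0,P2.R0)
SC: 6 outcomes — {0/0/2 0/2/2 2/0/0 2/0/2 2/2/0 2/2/2}
TSO: 8 outcomes — {0/0/0 0/0/2 0/2/0 0/2/2 2/0/0 2/0/2 2/2/0 2/2/2}
PSO: 8 outcomes — {0/0/0 0/0/2 0/2/0 0/2/2 2/0/0 2/0/2 2/2/0 2/2/2}
target 0/2/0 ∈ {TSO,PSO}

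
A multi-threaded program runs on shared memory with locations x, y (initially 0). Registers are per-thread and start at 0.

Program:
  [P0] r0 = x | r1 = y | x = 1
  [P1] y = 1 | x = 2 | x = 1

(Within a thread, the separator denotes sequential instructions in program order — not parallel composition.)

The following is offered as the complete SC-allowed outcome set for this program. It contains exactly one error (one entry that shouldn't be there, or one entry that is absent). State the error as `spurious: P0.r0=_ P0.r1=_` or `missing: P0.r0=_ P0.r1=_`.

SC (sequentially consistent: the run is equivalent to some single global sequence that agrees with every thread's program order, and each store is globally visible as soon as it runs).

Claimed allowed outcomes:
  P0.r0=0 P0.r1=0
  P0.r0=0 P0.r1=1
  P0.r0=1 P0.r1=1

missing: P0.r0=2 P0.r1=1

outcome vector order: (P0.r0,P0.r1)
SC (4): (0,0) (0,1) (1,1) (2,1)
SC∖claimed = {(2,1)}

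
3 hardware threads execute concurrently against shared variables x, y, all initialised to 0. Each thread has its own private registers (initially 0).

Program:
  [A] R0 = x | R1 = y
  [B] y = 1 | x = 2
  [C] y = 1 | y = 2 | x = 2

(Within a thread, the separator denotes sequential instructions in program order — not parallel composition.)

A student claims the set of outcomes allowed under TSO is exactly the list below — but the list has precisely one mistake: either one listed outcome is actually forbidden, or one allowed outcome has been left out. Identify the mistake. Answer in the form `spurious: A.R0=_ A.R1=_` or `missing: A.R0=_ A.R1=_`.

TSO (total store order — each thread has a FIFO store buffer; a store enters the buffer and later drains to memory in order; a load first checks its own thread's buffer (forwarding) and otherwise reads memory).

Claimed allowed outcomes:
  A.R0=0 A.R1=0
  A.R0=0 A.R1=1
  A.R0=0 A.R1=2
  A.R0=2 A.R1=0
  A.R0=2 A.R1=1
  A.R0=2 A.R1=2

spurious: A.R0=2 A.R1=0

outcome vector order: (A.R0,A.R1)
TSO: 5 outcomes — {0/0; 0/1; 0/2; 2/1; 2/2}
claimed∖TSO = {2/0}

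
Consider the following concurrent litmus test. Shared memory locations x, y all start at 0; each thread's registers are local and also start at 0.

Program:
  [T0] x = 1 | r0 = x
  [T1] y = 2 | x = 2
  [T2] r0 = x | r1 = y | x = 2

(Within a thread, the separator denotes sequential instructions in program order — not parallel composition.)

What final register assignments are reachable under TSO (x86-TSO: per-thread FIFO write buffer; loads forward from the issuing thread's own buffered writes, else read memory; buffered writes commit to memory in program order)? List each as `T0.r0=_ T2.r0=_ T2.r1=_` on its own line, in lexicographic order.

T0.r0=1 T2.r0=0 T2.r1=0
T0.r0=1 T2.r0=0 T2.r1=2
T0.r0=1 T2.r0=1 T2.r1=0
T0.r0=1 T2.r0=1 T2.r1=2
T0.r0=1 T2.r0=2 T2.r1=2
T0.r0=2 T2.r0=0 T2.r1=0
T0.r0=2 T2.r0=0 T2.r1=2
T0.r0=2 T2.r0=1 T2.r1=0
T0.r0=2 T2.r0=1 T2.r1=2
T0.r0=2 T2.r0=2 T2.r1=2

outcome vector order: (T0.r0,T2.r0,T2.r1)
|TSO outcomes| = 10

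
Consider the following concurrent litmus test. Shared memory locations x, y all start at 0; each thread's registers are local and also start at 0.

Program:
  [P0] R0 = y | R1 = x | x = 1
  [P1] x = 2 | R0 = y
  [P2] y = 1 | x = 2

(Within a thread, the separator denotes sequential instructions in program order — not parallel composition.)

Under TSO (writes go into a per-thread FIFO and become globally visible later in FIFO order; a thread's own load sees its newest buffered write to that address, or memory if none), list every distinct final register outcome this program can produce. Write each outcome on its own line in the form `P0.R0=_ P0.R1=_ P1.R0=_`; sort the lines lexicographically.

outcome vector order: (P0.R0,P0.R1,P1.R0)
|TSO outcomes| = 8

P0.R0=0 P0.R1=0 P1.R0=0
P0.R0=0 P0.R1=0 P1.R0=1
P0.R0=0 P0.R1=2 P1.R0=0
P0.R0=0 P0.R1=2 P1.R0=1
P0.R0=1 P0.R1=0 P1.R0=0
P0.R0=1 P0.R1=0 P1.R0=1
P0.R0=1 P0.R1=2 P1.R0=0
P0.R0=1 P0.R1=2 P1.R0=1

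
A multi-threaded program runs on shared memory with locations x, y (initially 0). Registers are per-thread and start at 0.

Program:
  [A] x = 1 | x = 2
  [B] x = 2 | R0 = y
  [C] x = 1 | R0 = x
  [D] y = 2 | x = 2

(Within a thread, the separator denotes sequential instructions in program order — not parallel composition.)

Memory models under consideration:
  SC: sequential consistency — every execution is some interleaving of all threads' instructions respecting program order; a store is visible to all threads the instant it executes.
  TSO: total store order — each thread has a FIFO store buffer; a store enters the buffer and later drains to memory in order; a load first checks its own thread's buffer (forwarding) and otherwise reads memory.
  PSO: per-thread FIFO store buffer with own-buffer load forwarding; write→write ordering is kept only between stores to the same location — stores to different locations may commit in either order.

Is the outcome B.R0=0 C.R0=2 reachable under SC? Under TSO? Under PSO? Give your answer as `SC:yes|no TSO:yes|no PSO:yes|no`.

outcome vector order: (B.R0,C.R0)
under SC → 0/1, 0/2, 2/1, 2/2
under TSO → 0/1, 0/2, 2/1, 2/2
under PSO → 0/1, 0/2, 2/1, 2/2
target 0/2 ∈ {SC,TSO,PSO}

SC:yes TSO:yes PSO:yes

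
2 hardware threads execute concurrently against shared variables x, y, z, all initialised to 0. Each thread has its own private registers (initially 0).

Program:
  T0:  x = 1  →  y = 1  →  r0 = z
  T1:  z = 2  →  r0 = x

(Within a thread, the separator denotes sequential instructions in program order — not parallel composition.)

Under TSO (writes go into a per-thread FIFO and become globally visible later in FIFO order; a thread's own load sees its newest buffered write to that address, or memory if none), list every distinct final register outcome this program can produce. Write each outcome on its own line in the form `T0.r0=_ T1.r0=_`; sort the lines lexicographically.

T0.r0=0 T1.r0=0
T0.r0=0 T1.r0=1
T0.r0=2 T1.r0=0
T0.r0=2 T1.r0=1

outcome vector order: (T0.r0,T1.r0)
|TSO outcomes| = 4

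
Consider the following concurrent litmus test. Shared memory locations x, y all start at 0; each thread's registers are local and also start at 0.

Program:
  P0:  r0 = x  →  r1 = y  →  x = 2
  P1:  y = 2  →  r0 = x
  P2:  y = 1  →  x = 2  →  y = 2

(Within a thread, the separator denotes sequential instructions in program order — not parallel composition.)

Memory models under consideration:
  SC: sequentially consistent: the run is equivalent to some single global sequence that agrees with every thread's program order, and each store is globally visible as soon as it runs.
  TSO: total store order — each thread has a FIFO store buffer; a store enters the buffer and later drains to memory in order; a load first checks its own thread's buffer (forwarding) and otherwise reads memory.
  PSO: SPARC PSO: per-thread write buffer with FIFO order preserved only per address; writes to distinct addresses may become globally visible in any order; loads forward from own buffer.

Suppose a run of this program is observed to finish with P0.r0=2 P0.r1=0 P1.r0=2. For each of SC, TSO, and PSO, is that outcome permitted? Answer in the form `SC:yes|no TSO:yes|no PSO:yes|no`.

outcome vector order: (P0.r0,P0.r1,P1.r0)
SC (10): (0,0,0); (0,0,2); (0,1,0); (0,1,2); (0,2,0); (0,2,2); (2,1,0); (2,1,2); (2,2,0); (2,2,2)
TSO (10): (0,0,0); (0,0,2); (0,1,0); (0,1,2); (0,2,0); (0,2,2); (2,1,0); (2,1,2); (2,2,0); (2,2,2)
PSO (12): (0,0,0); (0,0,2); (0,1,0); (0,1,2); (0,2,0); (0,2,2); (2,0,0); (2,0,2); (2,1,0); (2,1,2); (2,2,0); (2,2,2)
target (2,0,2) ∈ {PSO}

SC:no TSO:no PSO:yes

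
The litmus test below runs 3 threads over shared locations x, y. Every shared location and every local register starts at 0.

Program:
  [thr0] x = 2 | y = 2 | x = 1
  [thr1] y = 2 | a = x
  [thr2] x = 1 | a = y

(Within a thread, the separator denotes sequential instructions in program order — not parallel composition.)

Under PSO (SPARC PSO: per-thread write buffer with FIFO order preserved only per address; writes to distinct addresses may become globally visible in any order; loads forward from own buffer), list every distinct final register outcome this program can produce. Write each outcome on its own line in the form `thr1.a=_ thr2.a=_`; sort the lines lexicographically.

outcome vector order: (thr1.a,thr2.a)
|PSO outcomes| = 6

thr1.a=0 thr2.a=0
thr1.a=0 thr2.a=2
thr1.a=1 thr2.a=0
thr1.a=1 thr2.a=2
thr1.a=2 thr2.a=0
thr1.a=2 thr2.a=2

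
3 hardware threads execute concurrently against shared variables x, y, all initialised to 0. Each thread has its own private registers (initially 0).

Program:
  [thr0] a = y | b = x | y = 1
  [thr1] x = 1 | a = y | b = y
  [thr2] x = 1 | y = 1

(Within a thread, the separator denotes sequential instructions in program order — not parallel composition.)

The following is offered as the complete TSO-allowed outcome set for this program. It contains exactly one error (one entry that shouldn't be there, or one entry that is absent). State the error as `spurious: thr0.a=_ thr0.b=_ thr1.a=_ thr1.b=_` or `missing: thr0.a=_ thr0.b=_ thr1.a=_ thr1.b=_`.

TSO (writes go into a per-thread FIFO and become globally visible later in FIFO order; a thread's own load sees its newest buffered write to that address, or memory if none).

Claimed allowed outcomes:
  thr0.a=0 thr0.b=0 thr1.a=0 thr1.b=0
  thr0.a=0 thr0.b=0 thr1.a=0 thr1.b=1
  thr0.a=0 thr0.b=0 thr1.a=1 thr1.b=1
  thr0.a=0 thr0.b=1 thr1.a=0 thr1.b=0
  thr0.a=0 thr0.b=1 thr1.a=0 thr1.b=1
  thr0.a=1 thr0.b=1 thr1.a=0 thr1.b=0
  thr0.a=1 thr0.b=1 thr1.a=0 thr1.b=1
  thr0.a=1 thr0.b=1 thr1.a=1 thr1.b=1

missing: thr0.a=0 thr0.b=1 thr1.a=1 thr1.b=1

outcome vector order: (thr0.a,thr0.b,thr1.a,thr1.b)
TSO (9): (0,0,0,0) (0,0,0,1) (0,0,1,1) (0,1,0,0) (0,1,0,1) (0,1,1,1) (1,1,0,0) (1,1,0,1) (1,1,1,1)
TSO∖claimed = {(0,1,1,1)}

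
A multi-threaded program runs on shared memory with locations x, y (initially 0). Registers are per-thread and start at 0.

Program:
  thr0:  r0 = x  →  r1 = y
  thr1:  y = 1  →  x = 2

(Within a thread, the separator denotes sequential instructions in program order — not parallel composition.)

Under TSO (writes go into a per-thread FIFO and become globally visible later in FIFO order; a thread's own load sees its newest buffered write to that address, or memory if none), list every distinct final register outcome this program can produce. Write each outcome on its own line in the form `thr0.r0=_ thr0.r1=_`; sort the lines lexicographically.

thr0.r0=0 thr0.r1=0
thr0.r0=0 thr0.r1=1
thr0.r0=2 thr0.r1=1

outcome vector order: (thr0.r0,thr0.r1)
|TSO outcomes| = 3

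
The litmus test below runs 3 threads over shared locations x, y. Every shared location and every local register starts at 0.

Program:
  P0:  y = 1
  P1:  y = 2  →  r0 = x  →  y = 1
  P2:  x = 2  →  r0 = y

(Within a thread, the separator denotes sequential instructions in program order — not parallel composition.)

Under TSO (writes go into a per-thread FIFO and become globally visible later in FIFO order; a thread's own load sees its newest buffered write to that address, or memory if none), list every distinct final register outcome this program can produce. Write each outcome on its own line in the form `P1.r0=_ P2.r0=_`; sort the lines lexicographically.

outcome vector order: (P1.r0,P2.r0)
|TSO outcomes| = 6

P1.r0=0 P2.r0=0
P1.r0=0 P2.r0=1
P1.r0=0 P2.r0=2
P1.r0=2 P2.r0=0
P1.r0=2 P2.r0=1
P1.r0=2 P2.r0=2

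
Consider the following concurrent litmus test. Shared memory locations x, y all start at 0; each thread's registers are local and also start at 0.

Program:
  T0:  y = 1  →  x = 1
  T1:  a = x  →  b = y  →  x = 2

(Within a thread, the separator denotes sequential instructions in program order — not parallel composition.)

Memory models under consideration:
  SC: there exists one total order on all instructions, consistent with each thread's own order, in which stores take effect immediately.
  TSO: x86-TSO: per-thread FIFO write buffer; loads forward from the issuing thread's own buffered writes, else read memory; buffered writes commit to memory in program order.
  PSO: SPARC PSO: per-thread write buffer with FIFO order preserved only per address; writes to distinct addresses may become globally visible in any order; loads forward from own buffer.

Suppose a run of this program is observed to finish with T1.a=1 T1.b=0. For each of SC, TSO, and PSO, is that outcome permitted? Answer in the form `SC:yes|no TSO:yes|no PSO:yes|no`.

outcome vector order: (T1.a,T1.b)
SC (3): (0,0); (0,1); (1,1)
TSO (3): (0,0); (0,1); (1,1)
PSO (4): (0,0); (0,1); (1,0); (1,1)
target (1,0) ∈ {PSO}

SC:no TSO:no PSO:yes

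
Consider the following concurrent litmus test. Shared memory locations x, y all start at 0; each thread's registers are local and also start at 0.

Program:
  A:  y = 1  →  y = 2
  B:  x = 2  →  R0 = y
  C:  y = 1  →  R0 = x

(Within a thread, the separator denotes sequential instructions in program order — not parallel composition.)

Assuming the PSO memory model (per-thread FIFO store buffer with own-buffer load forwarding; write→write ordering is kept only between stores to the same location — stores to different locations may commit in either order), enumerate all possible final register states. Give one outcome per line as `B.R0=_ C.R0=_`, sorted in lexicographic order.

outcome vector order: (B.R0,C.R0)
|PSO outcomes| = 6

B.R0=0 C.R0=0
B.R0=0 C.R0=2
B.R0=1 C.R0=0
B.R0=1 C.R0=2
B.R0=2 C.R0=0
B.R0=2 C.R0=2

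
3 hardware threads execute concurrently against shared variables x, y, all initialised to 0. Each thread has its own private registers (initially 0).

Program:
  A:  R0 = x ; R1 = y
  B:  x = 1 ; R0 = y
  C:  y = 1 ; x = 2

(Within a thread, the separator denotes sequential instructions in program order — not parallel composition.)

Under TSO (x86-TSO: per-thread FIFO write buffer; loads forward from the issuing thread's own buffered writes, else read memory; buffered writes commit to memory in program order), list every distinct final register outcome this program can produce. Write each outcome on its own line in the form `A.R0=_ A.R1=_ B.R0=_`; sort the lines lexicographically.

A.R0=0 A.R1=0 B.R0=0
A.R0=0 A.R1=0 B.R0=1
A.R0=0 A.R1=1 B.R0=0
A.R0=0 A.R1=1 B.R0=1
A.R0=1 A.R1=0 B.R0=0
A.R0=1 A.R1=0 B.R0=1
A.R0=1 A.R1=1 B.R0=0
A.R0=1 A.R1=1 B.R0=1
A.R0=2 A.R1=1 B.R0=0
A.R0=2 A.R1=1 B.R0=1

outcome vector order: (A.R0,A.R1,B.R0)
|TSO outcomes| = 10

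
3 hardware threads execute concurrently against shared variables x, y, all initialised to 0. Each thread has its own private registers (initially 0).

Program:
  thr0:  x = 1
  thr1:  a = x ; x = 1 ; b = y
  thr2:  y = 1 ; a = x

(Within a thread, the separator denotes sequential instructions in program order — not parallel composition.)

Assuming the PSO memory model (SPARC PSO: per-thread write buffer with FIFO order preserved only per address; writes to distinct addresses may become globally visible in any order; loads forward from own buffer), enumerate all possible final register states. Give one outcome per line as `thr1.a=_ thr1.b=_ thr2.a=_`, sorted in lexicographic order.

outcome vector order: (thr1.a,thr1.b,thr2.a)
|PSO outcomes| = 8

thr1.a=0 thr1.b=0 thr2.a=0
thr1.a=0 thr1.b=0 thr2.a=1
thr1.a=0 thr1.b=1 thr2.a=0
thr1.a=0 thr1.b=1 thr2.a=1
thr1.a=1 thr1.b=0 thr2.a=0
thr1.a=1 thr1.b=0 thr2.a=1
thr1.a=1 thr1.b=1 thr2.a=0
thr1.a=1 thr1.b=1 thr2.a=1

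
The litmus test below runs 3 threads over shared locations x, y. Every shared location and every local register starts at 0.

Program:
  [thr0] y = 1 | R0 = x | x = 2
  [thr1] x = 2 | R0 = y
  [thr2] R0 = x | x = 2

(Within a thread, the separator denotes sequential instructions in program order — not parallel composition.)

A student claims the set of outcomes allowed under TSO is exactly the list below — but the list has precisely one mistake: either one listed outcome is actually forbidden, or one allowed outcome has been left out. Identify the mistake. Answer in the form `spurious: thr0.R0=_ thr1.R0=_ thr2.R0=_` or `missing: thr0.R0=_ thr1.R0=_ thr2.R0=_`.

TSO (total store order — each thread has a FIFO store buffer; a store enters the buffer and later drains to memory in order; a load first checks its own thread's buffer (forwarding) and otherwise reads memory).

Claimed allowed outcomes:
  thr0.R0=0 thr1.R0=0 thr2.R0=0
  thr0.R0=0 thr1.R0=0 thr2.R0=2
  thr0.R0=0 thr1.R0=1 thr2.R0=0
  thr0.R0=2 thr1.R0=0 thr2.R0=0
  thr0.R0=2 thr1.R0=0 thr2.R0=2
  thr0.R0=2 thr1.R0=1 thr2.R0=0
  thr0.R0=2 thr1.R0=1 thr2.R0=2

outcome vector order: (thr0.R0,thr1.R0,thr2.R0)
[TSO] allowed = {(0,0,0) (0,0,2) (0,1,0) (0,1,2) (2,0,0) (2,0,2) (2,1,0) (2,1,2)}
TSO∖claimed = {(0,1,2)}

missing: thr0.R0=0 thr1.R0=1 thr2.R0=2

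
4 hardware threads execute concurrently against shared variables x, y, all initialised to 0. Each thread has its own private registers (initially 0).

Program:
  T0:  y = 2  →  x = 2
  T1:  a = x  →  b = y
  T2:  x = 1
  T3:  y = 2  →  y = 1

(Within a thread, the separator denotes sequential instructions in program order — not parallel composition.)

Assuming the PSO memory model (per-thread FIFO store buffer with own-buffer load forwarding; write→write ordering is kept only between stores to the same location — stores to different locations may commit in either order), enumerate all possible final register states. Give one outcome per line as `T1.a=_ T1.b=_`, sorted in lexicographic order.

T1.a=0 T1.b=0
T1.a=0 T1.b=1
T1.a=0 T1.b=2
T1.a=1 T1.b=0
T1.a=1 T1.b=1
T1.a=1 T1.b=2
T1.a=2 T1.b=0
T1.a=2 T1.b=1
T1.a=2 T1.b=2

outcome vector order: (T1.a,T1.b)
|PSO outcomes| = 9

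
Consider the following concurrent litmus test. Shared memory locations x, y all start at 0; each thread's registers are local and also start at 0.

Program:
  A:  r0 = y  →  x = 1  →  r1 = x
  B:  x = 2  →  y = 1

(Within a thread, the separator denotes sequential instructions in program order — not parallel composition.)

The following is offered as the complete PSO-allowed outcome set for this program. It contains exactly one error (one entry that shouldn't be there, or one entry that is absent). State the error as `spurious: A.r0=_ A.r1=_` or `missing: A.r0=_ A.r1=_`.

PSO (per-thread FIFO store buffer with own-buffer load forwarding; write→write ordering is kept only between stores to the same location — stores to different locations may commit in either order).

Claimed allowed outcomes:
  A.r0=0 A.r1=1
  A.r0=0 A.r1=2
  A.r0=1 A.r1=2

missing: A.r0=1 A.r1=1

outcome vector order: (A.r0,A.r1)
PSO: 4 outcomes — {0/1, 0/2, 1/1, 1/2}
PSO∖claimed = {1/1}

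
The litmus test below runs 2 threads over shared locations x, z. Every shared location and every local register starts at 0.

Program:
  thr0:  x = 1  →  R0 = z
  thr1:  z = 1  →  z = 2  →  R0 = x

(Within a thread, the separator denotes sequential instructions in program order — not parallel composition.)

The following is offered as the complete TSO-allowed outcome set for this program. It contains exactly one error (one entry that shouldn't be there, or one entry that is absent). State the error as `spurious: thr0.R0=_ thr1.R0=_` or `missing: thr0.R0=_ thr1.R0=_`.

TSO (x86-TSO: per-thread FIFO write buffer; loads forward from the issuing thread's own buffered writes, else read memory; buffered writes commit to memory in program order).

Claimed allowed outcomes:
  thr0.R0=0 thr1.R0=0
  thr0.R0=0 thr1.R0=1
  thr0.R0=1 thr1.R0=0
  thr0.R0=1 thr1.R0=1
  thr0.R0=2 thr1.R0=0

missing: thr0.R0=2 thr1.R0=1

outcome vector order: (thr0.R0,thr1.R0)
TSO: 6 outcomes — {<0 0>; <0 1>; <1 0>; <1 1>; <2 0>; <2 1>}
TSO∖claimed = {<2 1>}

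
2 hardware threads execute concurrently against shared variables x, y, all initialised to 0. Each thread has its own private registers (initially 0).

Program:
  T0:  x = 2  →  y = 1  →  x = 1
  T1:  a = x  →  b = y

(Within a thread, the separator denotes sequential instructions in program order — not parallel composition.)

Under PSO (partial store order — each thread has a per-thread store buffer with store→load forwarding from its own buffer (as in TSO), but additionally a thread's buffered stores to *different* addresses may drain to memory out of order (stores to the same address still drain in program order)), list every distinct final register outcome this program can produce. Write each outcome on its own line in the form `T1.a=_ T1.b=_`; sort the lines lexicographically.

outcome vector order: (T1.a,T1.b)
|PSO outcomes| = 6

T1.a=0 T1.b=0
T1.a=0 T1.b=1
T1.a=1 T1.b=0
T1.a=1 T1.b=1
T1.a=2 T1.b=0
T1.a=2 T1.b=1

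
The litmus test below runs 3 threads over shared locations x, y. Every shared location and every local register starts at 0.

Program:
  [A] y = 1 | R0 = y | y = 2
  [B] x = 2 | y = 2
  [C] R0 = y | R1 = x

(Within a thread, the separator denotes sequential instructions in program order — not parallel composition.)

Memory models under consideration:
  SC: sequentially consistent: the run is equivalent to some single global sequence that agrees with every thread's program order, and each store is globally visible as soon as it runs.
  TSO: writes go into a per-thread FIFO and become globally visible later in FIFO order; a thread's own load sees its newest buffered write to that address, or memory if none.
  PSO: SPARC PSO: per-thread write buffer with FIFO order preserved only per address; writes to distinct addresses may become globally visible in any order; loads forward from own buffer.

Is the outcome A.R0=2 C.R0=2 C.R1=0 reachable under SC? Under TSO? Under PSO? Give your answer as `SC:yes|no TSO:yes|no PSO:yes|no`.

SC:no TSO:no PSO:yes

outcome vector order: (A.R0,C.R0,C.R1)
SC (11): 100, 102, 110, 112, 120, 122, 200, 202, 210, 212, 222
TSO (11): 100, 102, 110, 112, 120, 122, 200, 202, 210, 212, 222
PSO (12): 100, 102, 110, 112, 120, 122, 200, 202, 210, 212, 220, 222
target 220 ∈ {PSO}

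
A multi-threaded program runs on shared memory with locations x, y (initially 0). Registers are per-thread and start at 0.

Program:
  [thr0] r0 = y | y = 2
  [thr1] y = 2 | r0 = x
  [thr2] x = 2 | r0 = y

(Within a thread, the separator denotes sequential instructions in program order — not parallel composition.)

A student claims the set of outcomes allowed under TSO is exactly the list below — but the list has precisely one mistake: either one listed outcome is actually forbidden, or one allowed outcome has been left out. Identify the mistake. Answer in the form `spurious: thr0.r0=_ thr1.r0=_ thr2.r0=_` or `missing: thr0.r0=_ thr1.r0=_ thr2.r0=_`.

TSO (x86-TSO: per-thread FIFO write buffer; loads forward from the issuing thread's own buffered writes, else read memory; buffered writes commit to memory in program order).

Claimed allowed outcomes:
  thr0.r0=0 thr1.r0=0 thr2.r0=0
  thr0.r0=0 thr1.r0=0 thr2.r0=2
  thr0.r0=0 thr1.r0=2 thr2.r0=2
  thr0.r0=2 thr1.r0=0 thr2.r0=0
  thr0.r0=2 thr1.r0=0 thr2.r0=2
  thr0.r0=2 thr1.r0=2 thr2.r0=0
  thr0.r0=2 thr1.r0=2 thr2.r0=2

outcome vector order: (thr0.r0,thr1.r0,thr2.r0)
under TSO → <0 0 0> <0 0 2> <0 2 0> <0 2 2> <2 0 0> <2 0 2> <2 2 0> <2 2 2>
TSO∖claimed = {<0 2 0>}

missing: thr0.r0=0 thr1.r0=2 thr2.r0=0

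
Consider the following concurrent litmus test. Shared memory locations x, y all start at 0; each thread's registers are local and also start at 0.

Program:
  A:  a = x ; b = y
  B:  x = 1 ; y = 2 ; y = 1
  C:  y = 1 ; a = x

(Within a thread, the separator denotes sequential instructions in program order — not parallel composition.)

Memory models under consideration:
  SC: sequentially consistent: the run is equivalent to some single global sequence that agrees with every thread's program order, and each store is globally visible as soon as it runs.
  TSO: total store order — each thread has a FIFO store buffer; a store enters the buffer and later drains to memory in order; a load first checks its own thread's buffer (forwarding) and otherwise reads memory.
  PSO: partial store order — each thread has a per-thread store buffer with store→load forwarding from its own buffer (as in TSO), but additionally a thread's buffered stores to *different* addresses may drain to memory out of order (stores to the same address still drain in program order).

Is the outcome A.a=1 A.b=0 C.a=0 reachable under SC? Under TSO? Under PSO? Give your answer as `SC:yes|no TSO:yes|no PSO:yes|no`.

SC:no TSO:yes PSO:yes

outcome vector order: (A.a,A.b,C.a)
SC (11): <0 0 0> <0 0 1> <0 1 0> <0 1 1> <0 2 0> <0 2 1> <1 0 1> <1 1 0> <1 1 1> <1 2 0> <1 2 1>
TSO (12): <0 0 0> <0 0 1> <0 1 0> <0 1 1> <0 2 0> <0 2 1> <1 0 0> <1 0 1> <1 1 0> <1 1 1> <1 2 0> <1 2 1>
PSO (12): <0 0 0> <0 0 1> <0 1 0> <0 1 1> <0 2 0> <0 2 1> <1 0 0> <1 0 1> <1 1 0> <1 1 1> <1 2 0> <1 2 1>
target <1 0 0> ∈ {TSO,PSO}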